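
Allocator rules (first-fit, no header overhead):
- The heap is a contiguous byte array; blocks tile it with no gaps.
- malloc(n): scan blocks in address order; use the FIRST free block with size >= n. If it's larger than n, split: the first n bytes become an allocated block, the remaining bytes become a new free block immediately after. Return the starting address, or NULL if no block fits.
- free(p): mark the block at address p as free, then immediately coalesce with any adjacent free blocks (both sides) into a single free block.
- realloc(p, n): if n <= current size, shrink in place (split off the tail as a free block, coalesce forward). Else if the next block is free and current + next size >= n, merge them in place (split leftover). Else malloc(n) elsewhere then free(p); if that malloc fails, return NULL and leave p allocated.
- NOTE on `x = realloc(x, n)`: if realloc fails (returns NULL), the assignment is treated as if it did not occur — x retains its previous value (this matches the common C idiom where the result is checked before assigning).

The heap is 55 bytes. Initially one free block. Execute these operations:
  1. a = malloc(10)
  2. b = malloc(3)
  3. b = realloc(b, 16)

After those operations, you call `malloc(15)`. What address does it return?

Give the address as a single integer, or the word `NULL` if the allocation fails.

Op 1: a = malloc(10) -> a = 0; heap: [0-9 ALLOC][10-54 FREE]
Op 2: b = malloc(3) -> b = 10; heap: [0-9 ALLOC][10-12 ALLOC][13-54 FREE]
Op 3: b = realloc(b, 16) -> b = 10; heap: [0-9 ALLOC][10-25 ALLOC][26-54 FREE]
malloc(15): first-fit scan over [0-9 ALLOC][10-25 ALLOC][26-54 FREE] -> 26

Answer: 26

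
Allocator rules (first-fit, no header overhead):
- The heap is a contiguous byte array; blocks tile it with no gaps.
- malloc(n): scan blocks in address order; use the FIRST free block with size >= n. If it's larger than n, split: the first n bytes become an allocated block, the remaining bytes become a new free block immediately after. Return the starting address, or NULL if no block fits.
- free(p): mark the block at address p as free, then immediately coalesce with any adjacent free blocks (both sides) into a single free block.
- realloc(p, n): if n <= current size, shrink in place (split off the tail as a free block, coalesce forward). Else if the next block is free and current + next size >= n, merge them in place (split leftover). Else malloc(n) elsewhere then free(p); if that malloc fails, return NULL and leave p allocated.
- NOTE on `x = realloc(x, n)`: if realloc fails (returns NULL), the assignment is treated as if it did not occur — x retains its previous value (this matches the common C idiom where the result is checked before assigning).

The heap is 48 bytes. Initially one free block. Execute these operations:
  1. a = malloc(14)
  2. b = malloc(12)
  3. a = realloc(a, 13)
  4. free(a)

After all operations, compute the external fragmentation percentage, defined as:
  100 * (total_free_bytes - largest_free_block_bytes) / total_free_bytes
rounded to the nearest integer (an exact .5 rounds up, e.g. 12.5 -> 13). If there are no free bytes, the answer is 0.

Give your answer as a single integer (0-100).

Answer: 39

Derivation:
Op 1: a = malloc(14) -> a = 0; heap: [0-13 ALLOC][14-47 FREE]
Op 2: b = malloc(12) -> b = 14; heap: [0-13 ALLOC][14-25 ALLOC][26-47 FREE]
Op 3: a = realloc(a, 13) -> a = 0; heap: [0-12 ALLOC][13-13 FREE][14-25 ALLOC][26-47 FREE]
Op 4: free(a) -> (freed a); heap: [0-13 FREE][14-25 ALLOC][26-47 FREE]
Free blocks: [14 22] total_free=36 largest=22 -> 100*(36-22)/36 = 1400/36 ≈ 38.889 -> rounds to 39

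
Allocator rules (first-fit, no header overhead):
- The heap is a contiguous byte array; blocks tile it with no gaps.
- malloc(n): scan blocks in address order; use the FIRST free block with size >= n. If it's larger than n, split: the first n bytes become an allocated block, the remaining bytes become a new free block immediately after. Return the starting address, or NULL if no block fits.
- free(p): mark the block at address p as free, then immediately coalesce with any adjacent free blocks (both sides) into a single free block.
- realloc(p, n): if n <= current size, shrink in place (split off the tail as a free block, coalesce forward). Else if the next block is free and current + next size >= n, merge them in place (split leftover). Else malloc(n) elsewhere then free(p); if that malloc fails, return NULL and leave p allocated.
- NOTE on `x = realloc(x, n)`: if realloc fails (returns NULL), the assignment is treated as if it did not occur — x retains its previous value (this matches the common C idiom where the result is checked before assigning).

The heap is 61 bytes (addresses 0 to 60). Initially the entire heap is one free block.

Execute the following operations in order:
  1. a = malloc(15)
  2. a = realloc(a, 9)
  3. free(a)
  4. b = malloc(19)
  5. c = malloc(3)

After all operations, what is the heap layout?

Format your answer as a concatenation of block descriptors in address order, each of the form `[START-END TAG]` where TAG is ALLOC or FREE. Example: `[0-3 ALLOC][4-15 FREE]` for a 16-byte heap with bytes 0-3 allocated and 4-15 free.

Answer: [0-18 ALLOC][19-21 ALLOC][22-60 FREE]

Derivation:
Op 1: a = malloc(15) -> a = 0; heap: [0-14 ALLOC][15-60 FREE]
Op 2: a = realloc(a, 9) -> a = 0; heap: [0-8 ALLOC][9-60 FREE]
Op 3: free(a) -> (freed a); heap: [0-60 FREE]
Op 4: b = malloc(19) -> b = 0; heap: [0-18 ALLOC][19-60 FREE]
Op 5: c = malloc(3) -> c = 19; heap: [0-18 ALLOC][19-21 ALLOC][22-60 FREE]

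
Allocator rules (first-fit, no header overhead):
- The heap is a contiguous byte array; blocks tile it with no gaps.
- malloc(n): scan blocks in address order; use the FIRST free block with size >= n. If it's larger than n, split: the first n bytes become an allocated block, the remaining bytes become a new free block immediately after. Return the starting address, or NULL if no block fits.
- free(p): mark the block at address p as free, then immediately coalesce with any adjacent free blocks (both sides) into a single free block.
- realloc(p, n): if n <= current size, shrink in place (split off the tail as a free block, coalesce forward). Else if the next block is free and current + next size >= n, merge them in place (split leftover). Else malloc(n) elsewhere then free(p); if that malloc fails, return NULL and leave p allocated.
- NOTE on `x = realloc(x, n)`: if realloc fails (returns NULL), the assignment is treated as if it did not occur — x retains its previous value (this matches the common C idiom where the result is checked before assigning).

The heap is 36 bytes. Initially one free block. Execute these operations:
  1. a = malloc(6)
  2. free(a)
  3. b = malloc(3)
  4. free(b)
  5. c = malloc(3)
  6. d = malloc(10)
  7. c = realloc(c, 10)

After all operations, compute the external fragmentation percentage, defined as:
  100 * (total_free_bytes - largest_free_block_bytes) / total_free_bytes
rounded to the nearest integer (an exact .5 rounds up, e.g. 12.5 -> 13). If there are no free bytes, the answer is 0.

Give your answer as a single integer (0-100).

Op 1: a = malloc(6) -> a = 0; heap: [0-5 ALLOC][6-35 FREE]
Op 2: free(a) -> (freed a); heap: [0-35 FREE]
Op 3: b = malloc(3) -> b = 0; heap: [0-2 ALLOC][3-35 FREE]
Op 4: free(b) -> (freed b); heap: [0-35 FREE]
Op 5: c = malloc(3) -> c = 0; heap: [0-2 ALLOC][3-35 FREE]
Op 6: d = malloc(10) -> d = 3; heap: [0-2 ALLOC][3-12 ALLOC][13-35 FREE]
Op 7: c = realloc(c, 10) -> c = 13; heap: [0-2 FREE][3-12 ALLOC][13-22 ALLOC][23-35 FREE]
Free blocks: [3 13] total_free=16 largest=13 -> 100*(16-13)/16 = 300/16 = 18.75 -> rounds to 19

Answer: 19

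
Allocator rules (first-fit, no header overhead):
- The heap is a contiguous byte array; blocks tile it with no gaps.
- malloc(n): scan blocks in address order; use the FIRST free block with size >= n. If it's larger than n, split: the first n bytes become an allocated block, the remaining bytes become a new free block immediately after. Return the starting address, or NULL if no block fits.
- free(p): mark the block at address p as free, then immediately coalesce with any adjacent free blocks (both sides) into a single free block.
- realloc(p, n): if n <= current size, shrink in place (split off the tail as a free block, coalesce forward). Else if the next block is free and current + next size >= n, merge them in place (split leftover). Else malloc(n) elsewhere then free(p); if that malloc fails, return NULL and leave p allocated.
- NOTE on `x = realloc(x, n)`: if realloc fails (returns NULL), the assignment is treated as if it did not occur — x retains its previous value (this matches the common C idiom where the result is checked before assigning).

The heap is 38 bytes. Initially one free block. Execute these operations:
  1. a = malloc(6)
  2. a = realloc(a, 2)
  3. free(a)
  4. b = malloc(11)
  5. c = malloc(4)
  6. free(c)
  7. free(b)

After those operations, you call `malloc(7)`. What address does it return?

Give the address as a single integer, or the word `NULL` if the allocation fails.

Answer: 0

Derivation:
Op 1: a = malloc(6) -> a = 0; heap: [0-5 ALLOC][6-37 FREE]
Op 2: a = realloc(a, 2) -> a = 0; heap: [0-1 ALLOC][2-37 FREE]
Op 3: free(a) -> (freed a); heap: [0-37 FREE]
Op 4: b = malloc(11) -> b = 0; heap: [0-10 ALLOC][11-37 FREE]
Op 5: c = malloc(4) -> c = 11; heap: [0-10 ALLOC][11-14 ALLOC][15-37 FREE]
Op 6: free(c) -> (freed c); heap: [0-10 ALLOC][11-37 FREE]
Op 7: free(b) -> (freed b); heap: [0-37 FREE]
malloc(7): first-fit scan over [0-37 FREE] -> 0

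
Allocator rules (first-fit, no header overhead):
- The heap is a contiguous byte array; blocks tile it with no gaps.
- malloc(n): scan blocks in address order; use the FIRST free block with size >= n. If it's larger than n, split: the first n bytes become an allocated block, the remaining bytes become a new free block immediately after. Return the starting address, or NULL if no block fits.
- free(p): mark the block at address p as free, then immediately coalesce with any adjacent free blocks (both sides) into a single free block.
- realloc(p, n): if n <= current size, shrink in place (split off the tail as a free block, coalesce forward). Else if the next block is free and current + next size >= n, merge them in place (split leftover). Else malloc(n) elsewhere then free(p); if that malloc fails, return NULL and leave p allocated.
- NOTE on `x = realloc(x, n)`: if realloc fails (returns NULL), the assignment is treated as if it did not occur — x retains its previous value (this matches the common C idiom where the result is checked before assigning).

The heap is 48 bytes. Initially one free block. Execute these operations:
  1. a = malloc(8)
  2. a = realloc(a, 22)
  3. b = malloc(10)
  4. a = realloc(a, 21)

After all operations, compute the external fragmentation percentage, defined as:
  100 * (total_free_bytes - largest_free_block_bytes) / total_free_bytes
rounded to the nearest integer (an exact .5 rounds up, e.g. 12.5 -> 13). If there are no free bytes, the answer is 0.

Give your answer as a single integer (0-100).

Op 1: a = malloc(8) -> a = 0; heap: [0-7 ALLOC][8-47 FREE]
Op 2: a = realloc(a, 22) -> a = 0; heap: [0-21 ALLOC][22-47 FREE]
Op 3: b = malloc(10) -> b = 22; heap: [0-21 ALLOC][22-31 ALLOC][32-47 FREE]
Op 4: a = realloc(a, 21) -> a = 0; heap: [0-20 ALLOC][21-21 FREE][22-31 ALLOC][32-47 FREE]
Free blocks: [1 16] total_free=17 largest=16 -> 100*(17-16)/17 = 100/17 ≈ 5.882 -> rounds to 6

Answer: 6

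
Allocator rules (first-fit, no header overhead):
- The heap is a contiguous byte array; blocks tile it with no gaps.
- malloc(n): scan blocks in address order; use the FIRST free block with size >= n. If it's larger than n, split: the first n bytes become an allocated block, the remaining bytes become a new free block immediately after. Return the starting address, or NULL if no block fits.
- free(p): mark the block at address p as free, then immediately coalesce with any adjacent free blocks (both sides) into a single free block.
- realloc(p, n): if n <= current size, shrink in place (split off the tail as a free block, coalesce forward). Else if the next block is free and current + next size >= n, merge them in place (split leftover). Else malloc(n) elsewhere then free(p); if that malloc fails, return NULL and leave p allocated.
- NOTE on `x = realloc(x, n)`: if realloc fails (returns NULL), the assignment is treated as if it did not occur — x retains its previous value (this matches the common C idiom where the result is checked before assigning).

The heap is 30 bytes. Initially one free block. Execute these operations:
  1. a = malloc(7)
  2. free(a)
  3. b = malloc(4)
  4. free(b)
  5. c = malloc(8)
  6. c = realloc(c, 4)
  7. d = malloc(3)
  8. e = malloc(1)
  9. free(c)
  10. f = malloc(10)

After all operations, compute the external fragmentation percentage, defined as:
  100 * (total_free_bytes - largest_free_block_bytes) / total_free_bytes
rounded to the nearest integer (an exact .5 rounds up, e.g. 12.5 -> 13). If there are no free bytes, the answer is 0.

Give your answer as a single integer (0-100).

Answer: 25

Derivation:
Op 1: a = malloc(7) -> a = 0; heap: [0-6 ALLOC][7-29 FREE]
Op 2: free(a) -> (freed a); heap: [0-29 FREE]
Op 3: b = malloc(4) -> b = 0; heap: [0-3 ALLOC][4-29 FREE]
Op 4: free(b) -> (freed b); heap: [0-29 FREE]
Op 5: c = malloc(8) -> c = 0; heap: [0-7 ALLOC][8-29 FREE]
Op 6: c = realloc(c, 4) -> c = 0; heap: [0-3 ALLOC][4-29 FREE]
Op 7: d = malloc(3) -> d = 4; heap: [0-3 ALLOC][4-6 ALLOC][7-29 FREE]
Op 8: e = malloc(1) -> e = 7; heap: [0-3 ALLOC][4-6 ALLOC][7-7 ALLOC][8-29 FREE]
Op 9: free(c) -> (freed c); heap: [0-3 FREE][4-6 ALLOC][7-7 ALLOC][8-29 FREE]
Op 10: f = malloc(10) -> f = 8; heap: [0-3 FREE][4-6 ALLOC][7-7 ALLOC][8-17 ALLOC][18-29 FREE]
Free blocks: [4 12] total_free=16 largest=12 -> 100*(16-12)/16 = 400/16 = 25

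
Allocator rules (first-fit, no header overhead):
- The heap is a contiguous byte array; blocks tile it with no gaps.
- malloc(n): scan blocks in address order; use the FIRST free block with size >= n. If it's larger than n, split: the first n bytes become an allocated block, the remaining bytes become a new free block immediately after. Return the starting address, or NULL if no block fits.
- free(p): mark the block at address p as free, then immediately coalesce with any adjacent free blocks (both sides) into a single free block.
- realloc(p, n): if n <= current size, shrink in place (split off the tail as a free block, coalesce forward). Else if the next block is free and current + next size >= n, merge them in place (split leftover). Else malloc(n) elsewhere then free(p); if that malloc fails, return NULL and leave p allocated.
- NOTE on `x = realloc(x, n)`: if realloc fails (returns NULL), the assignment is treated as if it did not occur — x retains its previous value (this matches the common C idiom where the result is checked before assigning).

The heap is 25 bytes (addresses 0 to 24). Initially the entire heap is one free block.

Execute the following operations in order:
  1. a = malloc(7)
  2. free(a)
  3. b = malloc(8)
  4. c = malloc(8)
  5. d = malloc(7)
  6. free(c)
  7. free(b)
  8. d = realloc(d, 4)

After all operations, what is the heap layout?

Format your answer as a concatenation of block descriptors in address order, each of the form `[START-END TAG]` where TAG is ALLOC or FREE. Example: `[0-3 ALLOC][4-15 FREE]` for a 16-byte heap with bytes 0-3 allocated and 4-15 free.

Answer: [0-15 FREE][16-19 ALLOC][20-24 FREE]

Derivation:
Op 1: a = malloc(7) -> a = 0; heap: [0-6 ALLOC][7-24 FREE]
Op 2: free(a) -> (freed a); heap: [0-24 FREE]
Op 3: b = malloc(8) -> b = 0; heap: [0-7 ALLOC][8-24 FREE]
Op 4: c = malloc(8) -> c = 8; heap: [0-7 ALLOC][8-15 ALLOC][16-24 FREE]
Op 5: d = malloc(7) -> d = 16; heap: [0-7 ALLOC][8-15 ALLOC][16-22 ALLOC][23-24 FREE]
Op 6: free(c) -> (freed c); heap: [0-7 ALLOC][8-15 FREE][16-22 ALLOC][23-24 FREE]
Op 7: free(b) -> (freed b); heap: [0-15 FREE][16-22 ALLOC][23-24 FREE]
Op 8: d = realloc(d, 4) -> d = 16; heap: [0-15 FREE][16-19 ALLOC][20-24 FREE]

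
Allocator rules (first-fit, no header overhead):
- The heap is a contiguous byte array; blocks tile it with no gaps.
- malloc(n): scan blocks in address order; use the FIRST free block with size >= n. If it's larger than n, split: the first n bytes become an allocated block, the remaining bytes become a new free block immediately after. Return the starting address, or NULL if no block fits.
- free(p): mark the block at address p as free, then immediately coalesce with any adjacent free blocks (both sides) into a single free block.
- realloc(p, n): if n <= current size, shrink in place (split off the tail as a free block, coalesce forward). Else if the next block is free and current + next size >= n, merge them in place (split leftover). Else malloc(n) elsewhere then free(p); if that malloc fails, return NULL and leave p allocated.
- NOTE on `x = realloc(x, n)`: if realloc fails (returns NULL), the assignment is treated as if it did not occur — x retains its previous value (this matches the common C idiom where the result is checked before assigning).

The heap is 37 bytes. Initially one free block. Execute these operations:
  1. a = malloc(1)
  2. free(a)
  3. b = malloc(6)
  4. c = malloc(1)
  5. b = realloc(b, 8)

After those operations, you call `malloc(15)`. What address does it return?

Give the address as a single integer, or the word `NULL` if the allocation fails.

Op 1: a = malloc(1) -> a = 0; heap: [0-0 ALLOC][1-36 FREE]
Op 2: free(a) -> (freed a); heap: [0-36 FREE]
Op 3: b = malloc(6) -> b = 0; heap: [0-5 ALLOC][6-36 FREE]
Op 4: c = malloc(1) -> c = 6; heap: [0-5 ALLOC][6-6 ALLOC][7-36 FREE]
Op 5: b = realloc(b, 8) -> b = 7; heap: [0-5 FREE][6-6 ALLOC][7-14 ALLOC][15-36 FREE]
malloc(15): first-fit scan over [0-5 FREE][6-6 ALLOC][7-14 ALLOC][15-36 FREE] -> 15

Answer: 15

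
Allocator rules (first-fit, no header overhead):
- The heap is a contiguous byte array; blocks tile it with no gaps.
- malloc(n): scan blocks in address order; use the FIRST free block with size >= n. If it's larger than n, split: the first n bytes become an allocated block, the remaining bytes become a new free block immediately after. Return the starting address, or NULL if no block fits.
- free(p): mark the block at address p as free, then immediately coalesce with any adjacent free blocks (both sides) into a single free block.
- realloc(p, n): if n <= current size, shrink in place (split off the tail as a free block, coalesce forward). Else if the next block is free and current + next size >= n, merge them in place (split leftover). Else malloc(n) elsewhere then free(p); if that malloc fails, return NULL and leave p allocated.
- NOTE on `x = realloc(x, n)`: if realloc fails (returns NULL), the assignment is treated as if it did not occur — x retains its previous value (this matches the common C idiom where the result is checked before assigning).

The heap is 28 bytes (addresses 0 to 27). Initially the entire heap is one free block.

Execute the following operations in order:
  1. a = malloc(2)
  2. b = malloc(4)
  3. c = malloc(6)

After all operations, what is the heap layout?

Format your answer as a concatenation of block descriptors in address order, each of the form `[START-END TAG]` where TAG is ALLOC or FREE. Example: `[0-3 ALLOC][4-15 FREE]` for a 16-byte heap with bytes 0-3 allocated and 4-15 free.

Op 1: a = malloc(2) -> a = 0; heap: [0-1 ALLOC][2-27 FREE]
Op 2: b = malloc(4) -> b = 2; heap: [0-1 ALLOC][2-5 ALLOC][6-27 FREE]
Op 3: c = malloc(6) -> c = 6; heap: [0-1 ALLOC][2-5 ALLOC][6-11 ALLOC][12-27 FREE]

Answer: [0-1 ALLOC][2-5 ALLOC][6-11 ALLOC][12-27 FREE]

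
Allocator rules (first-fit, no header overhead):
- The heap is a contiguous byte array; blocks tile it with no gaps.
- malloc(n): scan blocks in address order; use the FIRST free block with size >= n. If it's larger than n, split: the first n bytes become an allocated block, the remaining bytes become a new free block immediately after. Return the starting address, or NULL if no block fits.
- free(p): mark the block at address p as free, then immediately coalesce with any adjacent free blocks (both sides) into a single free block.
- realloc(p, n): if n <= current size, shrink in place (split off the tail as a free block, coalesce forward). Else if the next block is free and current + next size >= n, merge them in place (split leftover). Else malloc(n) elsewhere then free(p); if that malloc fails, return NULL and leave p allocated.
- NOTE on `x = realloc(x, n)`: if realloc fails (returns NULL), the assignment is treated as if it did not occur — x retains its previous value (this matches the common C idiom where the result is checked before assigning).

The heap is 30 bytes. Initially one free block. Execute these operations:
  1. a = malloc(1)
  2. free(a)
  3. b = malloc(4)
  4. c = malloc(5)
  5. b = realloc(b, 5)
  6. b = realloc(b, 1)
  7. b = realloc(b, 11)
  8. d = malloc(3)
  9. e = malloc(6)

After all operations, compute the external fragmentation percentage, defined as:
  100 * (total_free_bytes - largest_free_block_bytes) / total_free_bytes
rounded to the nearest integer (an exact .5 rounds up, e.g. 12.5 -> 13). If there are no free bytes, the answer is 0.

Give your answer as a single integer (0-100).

Answer: 20

Derivation:
Op 1: a = malloc(1) -> a = 0; heap: [0-0 ALLOC][1-29 FREE]
Op 2: free(a) -> (freed a); heap: [0-29 FREE]
Op 3: b = malloc(4) -> b = 0; heap: [0-3 ALLOC][4-29 FREE]
Op 4: c = malloc(5) -> c = 4; heap: [0-3 ALLOC][4-8 ALLOC][9-29 FREE]
Op 5: b = realloc(b, 5) -> b = 9; heap: [0-3 FREE][4-8 ALLOC][9-13 ALLOC][14-29 FREE]
Op 6: b = realloc(b, 1) -> b = 9; heap: [0-3 FREE][4-8 ALLOC][9-9 ALLOC][10-29 FREE]
Op 7: b = realloc(b, 11) -> b = 9; heap: [0-3 FREE][4-8 ALLOC][9-19 ALLOC][20-29 FREE]
Op 8: d = malloc(3) -> d = 0; heap: [0-2 ALLOC][3-3 FREE][4-8 ALLOC][9-19 ALLOC][20-29 FREE]
Op 9: e = malloc(6) -> e = 20; heap: [0-2 ALLOC][3-3 FREE][4-8 ALLOC][9-19 ALLOC][20-25 ALLOC][26-29 FREE]
Free blocks: [1 4] total_free=5 largest=4 -> 100*(5-4)/5 = 100/5 = 20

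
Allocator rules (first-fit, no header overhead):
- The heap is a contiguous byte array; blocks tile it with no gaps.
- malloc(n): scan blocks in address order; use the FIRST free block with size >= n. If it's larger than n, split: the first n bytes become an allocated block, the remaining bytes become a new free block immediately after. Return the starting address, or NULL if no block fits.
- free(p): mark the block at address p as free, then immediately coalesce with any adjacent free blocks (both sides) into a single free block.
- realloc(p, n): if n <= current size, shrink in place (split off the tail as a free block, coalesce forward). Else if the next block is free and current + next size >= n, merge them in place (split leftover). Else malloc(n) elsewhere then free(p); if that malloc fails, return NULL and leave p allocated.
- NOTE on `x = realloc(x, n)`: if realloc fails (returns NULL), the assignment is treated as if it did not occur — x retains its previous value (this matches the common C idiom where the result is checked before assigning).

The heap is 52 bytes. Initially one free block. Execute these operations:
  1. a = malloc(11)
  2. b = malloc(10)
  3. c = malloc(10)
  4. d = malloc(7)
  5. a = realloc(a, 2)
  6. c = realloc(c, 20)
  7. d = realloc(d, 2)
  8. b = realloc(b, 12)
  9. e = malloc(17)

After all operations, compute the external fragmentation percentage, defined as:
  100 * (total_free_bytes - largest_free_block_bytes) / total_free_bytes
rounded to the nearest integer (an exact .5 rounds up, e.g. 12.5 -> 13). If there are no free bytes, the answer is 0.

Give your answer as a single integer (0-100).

Answer: 22

Derivation:
Op 1: a = malloc(11) -> a = 0; heap: [0-10 ALLOC][11-51 FREE]
Op 2: b = malloc(10) -> b = 11; heap: [0-10 ALLOC][11-20 ALLOC][21-51 FREE]
Op 3: c = malloc(10) -> c = 21; heap: [0-10 ALLOC][11-20 ALLOC][21-30 ALLOC][31-51 FREE]
Op 4: d = malloc(7) -> d = 31; heap: [0-10 ALLOC][11-20 ALLOC][21-30 ALLOC][31-37 ALLOC][38-51 FREE]
Op 5: a = realloc(a, 2) -> a = 0; heap: [0-1 ALLOC][2-10 FREE][11-20 ALLOC][21-30 ALLOC][31-37 ALLOC][38-51 FREE]
Op 6: c = realloc(c, 20) -> NULL (c unchanged); heap: [0-1 ALLOC][2-10 FREE][11-20 ALLOC][21-30 ALLOC][31-37 ALLOC][38-51 FREE]
Op 7: d = realloc(d, 2) -> d = 31; heap: [0-1 ALLOC][2-10 FREE][11-20 ALLOC][21-30 ALLOC][31-32 ALLOC][33-51 FREE]
Op 8: b = realloc(b, 12) -> b = 33; heap: [0-1 ALLOC][2-20 FREE][21-30 ALLOC][31-32 ALLOC][33-44 ALLOC][45-51 FREE]
Op 9: e = malloc(17) -> e = 2; heap: [0-1 ALLOC][2-18 ALLOC][19-20 FREE][21-30 ALLOC][31-32 ALLOC][33-44 ALLOC][45-51 FREE]
Free blocks: [2 7] total_free=9 largest=7 -> 100*(9-7)/9 = 200/9 ≈ 22.222 -> rounds to 22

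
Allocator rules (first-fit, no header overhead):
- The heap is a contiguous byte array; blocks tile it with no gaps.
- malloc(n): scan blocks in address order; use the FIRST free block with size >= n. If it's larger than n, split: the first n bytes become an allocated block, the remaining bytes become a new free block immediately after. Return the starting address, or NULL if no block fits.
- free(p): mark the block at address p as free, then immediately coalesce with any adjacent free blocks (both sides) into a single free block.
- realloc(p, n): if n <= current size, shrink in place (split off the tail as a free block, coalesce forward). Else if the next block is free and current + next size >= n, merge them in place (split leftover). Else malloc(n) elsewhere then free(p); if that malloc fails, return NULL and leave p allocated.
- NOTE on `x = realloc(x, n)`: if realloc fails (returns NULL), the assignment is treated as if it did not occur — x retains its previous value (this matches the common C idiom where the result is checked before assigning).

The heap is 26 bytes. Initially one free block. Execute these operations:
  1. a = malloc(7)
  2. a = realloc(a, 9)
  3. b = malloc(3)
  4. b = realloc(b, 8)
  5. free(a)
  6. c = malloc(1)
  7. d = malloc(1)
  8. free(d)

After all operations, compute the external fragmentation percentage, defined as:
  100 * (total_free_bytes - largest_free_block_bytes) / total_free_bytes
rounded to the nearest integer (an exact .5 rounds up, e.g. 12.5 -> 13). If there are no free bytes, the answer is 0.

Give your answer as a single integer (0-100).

Op 1: a = malloc(7) -> a = 0; heap: [0-6 ALLOC][7-25 FREE]
Op 2: a = realloc(a, 9) -> a = 0; heap: [0-8 ALLOC][9-25 FREE]
Op 3: b = malloc(3) -> b = 9; heap: [0-8 ALLOC][9-11 ALLOC][12-25 FREE]
Op 4: b = realloc(b, 8) -> b = 9; heap: [0-8 ALLOC][9-16 ALLOC][17-25 FREE]
Op 5: free(a) -> (freed a); heap: [0-8 FREE][9-16 ALLOC][17-25 FREE]
Op 6: c = malloc(1) -> c = 0; heap: [0-0 ALLOC][1-8 FREE][9-16 ALLOC][17-25 FREE]
Op 7: d = malloc(1) -> d = 1; heap: [0-0 ALLOC][1-1 ALLOC][2-8 FREE][9-16 ALLOC][17-25 FREE]
Op 8: free(d) -> (freed d); heap: [0-0 ALLOC][1-8 FREE][9-16 ALLOC][17-25 FREE]
Free blocks: [8 9] total_free=17 largest=9 -> 100*(17-9)/17 = 800/17 ≈ 47.059 -> rounds to 47

Answer: 47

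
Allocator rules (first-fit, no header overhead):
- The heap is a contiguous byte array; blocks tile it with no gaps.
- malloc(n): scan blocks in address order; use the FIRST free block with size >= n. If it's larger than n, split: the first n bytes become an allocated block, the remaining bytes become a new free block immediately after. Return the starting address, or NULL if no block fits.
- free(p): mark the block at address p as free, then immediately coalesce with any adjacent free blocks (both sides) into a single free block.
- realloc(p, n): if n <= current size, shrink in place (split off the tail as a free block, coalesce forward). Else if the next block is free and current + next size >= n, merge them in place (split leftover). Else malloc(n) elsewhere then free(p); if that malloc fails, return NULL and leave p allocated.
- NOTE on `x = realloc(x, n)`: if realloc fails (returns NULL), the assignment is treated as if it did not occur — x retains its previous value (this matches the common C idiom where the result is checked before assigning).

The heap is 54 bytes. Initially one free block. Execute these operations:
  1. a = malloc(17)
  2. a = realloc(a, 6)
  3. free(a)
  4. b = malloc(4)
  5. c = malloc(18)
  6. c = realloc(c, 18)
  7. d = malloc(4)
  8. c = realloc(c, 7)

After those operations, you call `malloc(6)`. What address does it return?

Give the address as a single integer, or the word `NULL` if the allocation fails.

Answer: 11

Derivation:
Op 1: a = malloc(17) -> a = 0; heap: [0-16 ALLOC][17-53 FREE]
Op 2: a = realloc(a, 6) -> a = 0; heap: [0-5 ALLOC][6-53 FREE]
Op 3: free(a) -> (freed a); heap: [0-53 FREE]
Op 4: b = malloc(4) -> b = 0; heap: [0-3 ALLOC][4-53 FREE]
Op 5: c = malloc(18) -> c = 4; heap: [0-3 ALLOC][4-21 ALLOC][22-53 FREE]
Op 6: c = realloc(c, 18) -> c = 4; heap: [0-3 ALLOC][4-21 ALLOC][22-53 FREE]
Op 7: d = malloc(4) -> d = 22; heap: [0-3 ALLOC][4-21 ALLOC][22-25 ALLOC][26-53 FREE]
Op 8: c = realloc(c, 7) -> c = 4; heap: [0-3 ALLOC][4-10 ALLOC][11-21 FREE][22-25 ALLOC][26-53 FREE]
malloc(6): first-fit scan over [0-3 ALLOC][4-10 ALLOC][11-21 FREE][22-25 ALLOC][26-53 FREE] -> 11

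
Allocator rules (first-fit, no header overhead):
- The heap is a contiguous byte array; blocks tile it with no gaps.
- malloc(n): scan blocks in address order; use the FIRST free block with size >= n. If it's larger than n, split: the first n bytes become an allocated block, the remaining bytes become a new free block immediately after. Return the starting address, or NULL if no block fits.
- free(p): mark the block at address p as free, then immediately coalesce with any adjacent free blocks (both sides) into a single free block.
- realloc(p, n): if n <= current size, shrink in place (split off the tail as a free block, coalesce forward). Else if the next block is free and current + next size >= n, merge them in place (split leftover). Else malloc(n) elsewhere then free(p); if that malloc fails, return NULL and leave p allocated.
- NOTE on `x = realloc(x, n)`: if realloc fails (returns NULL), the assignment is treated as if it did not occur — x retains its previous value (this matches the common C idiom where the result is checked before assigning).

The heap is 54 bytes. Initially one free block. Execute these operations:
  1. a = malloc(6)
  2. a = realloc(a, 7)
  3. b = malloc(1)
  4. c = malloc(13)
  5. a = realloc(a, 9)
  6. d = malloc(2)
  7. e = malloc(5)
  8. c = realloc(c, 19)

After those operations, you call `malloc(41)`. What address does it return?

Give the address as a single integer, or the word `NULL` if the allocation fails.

Answer: NULL

Derivation:
Op 1: a = malloc(6) -> a = 0; heap: [0-5 ALLOC][6-53 FREE]
Op 2: a = realloc(a, 7) -> a = 0; heap: [0-6 ALLOC][7-53 FREE]
Op 3: b = malloc(1) -> b = 7; heap: [0-6 ALLOC][7-7 ALLOC][8-53 FREE]
Op 4: c = malloc(13) -> c = 8; heap: [0-6 ALLOC][7-7 ALLOC][8-20 ALLOC][21-53 FREE]
Op 5: a = realloc(a, 9) -> a = 21; heap: [0-6 FREE][7-7 ALLOC][8-20 ALLOC][21-29 ALLOC][30-53 FREE]
Op 6: d = malloc(2) -> d = 0; heap: [0-1 ALLOC][2-6 FREE][7-7 ALLOC][8-20 ALLOC][21-29 ALLOC][30-53 FREE]
Op 7: e = malloc(5) -> e = 2; heap: [0-1 ALLOC][2-6 ALLOC][7-7 ALLOC][8-20 ALLOC][21-29 ALLOC][30-53 FREE]
Op 8: c = realloc(c, 19) -> c = 30; heap: [0-1 ALLOC][2-6 ALLOC][7-7 ALLOC][8-20 FREE][21-29 ALLOC][30-48 ALLOC][49-53 FREE]
malloc(41): first-fit scan over [0-1 ALLOC][2-6 ALLOC][7-7 ALLOC][8-20 FREE][21-29 ALLOC][30-48 ALLOC][49-53 FREE] -> NULL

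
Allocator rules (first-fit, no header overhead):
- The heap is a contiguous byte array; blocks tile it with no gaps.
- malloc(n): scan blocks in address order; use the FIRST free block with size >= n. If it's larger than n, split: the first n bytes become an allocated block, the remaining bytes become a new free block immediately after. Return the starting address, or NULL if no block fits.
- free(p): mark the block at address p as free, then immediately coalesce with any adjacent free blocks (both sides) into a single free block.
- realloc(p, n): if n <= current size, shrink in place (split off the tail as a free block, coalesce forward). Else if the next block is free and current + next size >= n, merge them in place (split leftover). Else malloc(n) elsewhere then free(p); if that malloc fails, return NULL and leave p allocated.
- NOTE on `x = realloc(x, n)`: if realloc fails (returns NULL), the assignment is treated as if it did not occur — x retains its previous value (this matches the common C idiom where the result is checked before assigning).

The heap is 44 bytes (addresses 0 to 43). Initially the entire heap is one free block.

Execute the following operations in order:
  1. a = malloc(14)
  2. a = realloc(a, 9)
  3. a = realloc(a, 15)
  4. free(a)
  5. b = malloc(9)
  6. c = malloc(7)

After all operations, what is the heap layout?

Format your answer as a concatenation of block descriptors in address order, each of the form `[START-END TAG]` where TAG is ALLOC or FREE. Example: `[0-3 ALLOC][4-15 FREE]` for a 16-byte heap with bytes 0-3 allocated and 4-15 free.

Op 1: a = malloc(14) -> a = 0; heap: [0-13 ALLOC][14-43 FREE]
Op 2: a = realloc(a, 9) -> a = 0; heap: [0-8 ALLOC][9-43 FREE]
Op 3: a = realloc(a, 15) -> a = 0; heap: [0-14 ALLOC][15-43 FREE]
Op 4: free(a) -> (freed a); heap: [0-43 FREE]
Op 5: b = malloc(9) -> b = 0; heap: [0-8 ALLOC][9-43 FREE]
Op 6: c = malloc(7) -> c = 9; heap: [0-8 ALLOC][9-15 ALLOC][16-43 FREE]

Answer: [0-8 ALLOC][9-15 ALLOC][16-43 FREE]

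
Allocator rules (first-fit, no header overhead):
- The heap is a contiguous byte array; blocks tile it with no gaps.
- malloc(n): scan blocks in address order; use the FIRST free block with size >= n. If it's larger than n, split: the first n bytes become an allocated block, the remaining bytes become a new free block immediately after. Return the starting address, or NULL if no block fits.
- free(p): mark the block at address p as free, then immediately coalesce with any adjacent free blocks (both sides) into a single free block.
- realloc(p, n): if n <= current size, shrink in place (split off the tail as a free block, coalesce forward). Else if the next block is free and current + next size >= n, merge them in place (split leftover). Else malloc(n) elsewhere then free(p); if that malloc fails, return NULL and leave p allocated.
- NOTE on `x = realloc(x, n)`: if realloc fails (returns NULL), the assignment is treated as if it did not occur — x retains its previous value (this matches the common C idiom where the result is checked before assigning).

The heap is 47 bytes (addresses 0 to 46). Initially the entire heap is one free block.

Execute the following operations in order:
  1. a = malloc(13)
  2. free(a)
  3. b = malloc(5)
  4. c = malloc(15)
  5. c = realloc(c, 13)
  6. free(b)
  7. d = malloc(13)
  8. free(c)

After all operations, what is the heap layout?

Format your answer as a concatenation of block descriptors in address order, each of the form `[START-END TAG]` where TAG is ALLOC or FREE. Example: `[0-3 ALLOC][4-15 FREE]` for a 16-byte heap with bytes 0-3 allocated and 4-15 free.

Op 1: a = malloc(13) -> a = 0; heap: [0-12 ALLOC][13-46 FREE]
Op 2: free(a) -> (freed a); heap: [0-46 FREE]
Op 3: b = malloc(5) -> b = 0; heap: [0-4 ALLOC][5-46 FREE]
Op 4: c = malloc(15) -> c = 5; heap: [0-4 ALLOC][5-19 ALLOC][20-46 FREE]
Op 5: c = realloc(c, 13) -> c = 5; heap: [0-4 ALLOC][5-17 ALLOC][18-46 FREE]
Op 6: free(b) -> (freed b); heap: [0-4 FREE][5-17 ALLOC][18-46 FREE]
Op 7: d = malloc(13) -> d = 18; heap: [0-4 FREE][5-17 ALLOC][18-30 ALLOC][31-46 FREE]
Op 8: free(c) -> (freed c); heap: [0-17 FREE][18-30 ALLOC][31-46 FREE]

Answer: [0-17 FREE][18-30 ALLOC][31-46 FREE]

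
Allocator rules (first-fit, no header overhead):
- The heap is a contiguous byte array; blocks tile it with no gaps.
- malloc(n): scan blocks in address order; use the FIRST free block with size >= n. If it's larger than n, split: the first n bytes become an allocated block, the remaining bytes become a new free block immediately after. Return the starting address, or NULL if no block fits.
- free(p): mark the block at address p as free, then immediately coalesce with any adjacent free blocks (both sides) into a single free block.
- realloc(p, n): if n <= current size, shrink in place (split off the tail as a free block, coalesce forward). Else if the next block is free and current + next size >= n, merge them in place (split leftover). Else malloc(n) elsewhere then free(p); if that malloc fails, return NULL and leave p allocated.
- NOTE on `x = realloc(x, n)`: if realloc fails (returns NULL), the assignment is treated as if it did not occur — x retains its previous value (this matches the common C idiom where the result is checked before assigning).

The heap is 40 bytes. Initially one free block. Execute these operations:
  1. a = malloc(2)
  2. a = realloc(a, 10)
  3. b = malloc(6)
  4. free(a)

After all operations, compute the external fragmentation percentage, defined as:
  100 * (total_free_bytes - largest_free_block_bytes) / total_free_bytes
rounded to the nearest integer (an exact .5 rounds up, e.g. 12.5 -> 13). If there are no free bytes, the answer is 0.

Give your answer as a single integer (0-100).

Op 1: a = malloc(2) -> a = 0; heap: [0-1 ALLOC][2-39 FREE]
Op 2: a = realloc(a, 10) -> a = 0; heap: [0-9 ALLOC][10-39 FREE]
Op 3: b = malloc(6) -> b = 10; heap: [0-9 ALLOC][10-15 ALLOC][16-39 FREE]
Op 4: free(a) -> (freed a); heap: [0-9 FREE][10-15 ALLOC][16-39 FREE]
Free blocks: [10 24] total_free=34 largest=24 -> 100*(34-24)/34 = 1000/34 ≈ 29.412 -> rounds to 29

Answer: 29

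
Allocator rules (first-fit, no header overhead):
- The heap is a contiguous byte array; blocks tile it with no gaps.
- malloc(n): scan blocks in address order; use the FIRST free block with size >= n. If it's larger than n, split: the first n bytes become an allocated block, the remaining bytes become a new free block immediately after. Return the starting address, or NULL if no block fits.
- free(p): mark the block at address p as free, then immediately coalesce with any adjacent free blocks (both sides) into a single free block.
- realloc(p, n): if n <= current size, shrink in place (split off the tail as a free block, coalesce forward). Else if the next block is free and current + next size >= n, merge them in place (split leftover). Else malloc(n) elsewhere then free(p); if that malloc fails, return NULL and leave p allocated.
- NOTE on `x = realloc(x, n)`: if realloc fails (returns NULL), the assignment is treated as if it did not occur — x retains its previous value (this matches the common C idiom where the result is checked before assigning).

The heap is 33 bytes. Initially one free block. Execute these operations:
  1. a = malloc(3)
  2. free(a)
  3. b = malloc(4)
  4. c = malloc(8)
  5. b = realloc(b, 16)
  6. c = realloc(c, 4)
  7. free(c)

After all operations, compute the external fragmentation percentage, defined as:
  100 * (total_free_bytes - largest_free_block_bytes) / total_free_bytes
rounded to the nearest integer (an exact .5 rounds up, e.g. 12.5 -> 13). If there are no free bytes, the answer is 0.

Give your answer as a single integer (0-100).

Answer: 29

Derivation:
Op 1: a = malloc(3) -> a = 0; heap: [0-2 ALLOC][3-32 FREE]
Op 2: free(a) -> (freed a); heap: [0-32 FREE]
Op 3: b = malloc(4) -> b = 0; heap: [0-3 ALLOC][4-32 FREE]
Op 4: c = malloc(8) -> c = 4; heap: [0-3 ALLOC][4-11 ALLOC][12-32 FREE]
Op 5: b = realloc(b, 16) -> b = 12; heap: [0-3 FREE][4-11 ALLOC][12-27 ALLOC][28-32 FREE]
Op 6: c = realloc(c, 4) -> c = 4; heap: [0-3 FREE][4-7 ALLOC][8-11 FREE][12-27 ALLOC][28-32 FREE]
Op 7: free(c) -> (freed c); heap: [0-11 FREE][12-27 ALLOC][28-32 FREE]
Free blocks: [12 5] total_free=17 largest=12 -> 100*(17-12)/17 = 500/17 ≈ 29.412 -> rounds to 29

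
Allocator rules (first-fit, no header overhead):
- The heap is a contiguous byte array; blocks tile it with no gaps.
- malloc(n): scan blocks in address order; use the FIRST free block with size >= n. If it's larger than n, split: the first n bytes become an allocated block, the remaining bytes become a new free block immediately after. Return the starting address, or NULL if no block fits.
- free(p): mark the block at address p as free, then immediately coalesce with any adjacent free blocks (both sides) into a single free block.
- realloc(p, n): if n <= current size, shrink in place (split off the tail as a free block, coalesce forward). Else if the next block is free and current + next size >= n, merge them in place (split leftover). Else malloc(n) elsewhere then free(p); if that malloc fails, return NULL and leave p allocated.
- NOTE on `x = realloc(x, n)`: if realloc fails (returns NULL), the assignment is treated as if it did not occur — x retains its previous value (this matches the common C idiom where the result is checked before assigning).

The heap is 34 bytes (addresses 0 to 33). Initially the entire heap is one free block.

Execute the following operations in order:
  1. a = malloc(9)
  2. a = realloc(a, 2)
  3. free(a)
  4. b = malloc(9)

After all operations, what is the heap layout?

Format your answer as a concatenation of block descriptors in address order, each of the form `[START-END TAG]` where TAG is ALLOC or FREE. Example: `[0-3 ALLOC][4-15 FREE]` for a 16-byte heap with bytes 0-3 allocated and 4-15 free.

Answer: [0-8 ALLOC][9-33 FREE]

Derivation:
Op 1: a = malloc(9) -> a = 0; heap: [0-8 ALLOC][9-33 FREE]
Op 2: a = realloc(a, 2) -> a = 0; heap: [0-1 ALLOC][2-33 FREE]
Op 3: free(a) -> (freed a); heap: [0-33 FREE]
Op 4: b = malloc(9) -> b = 0; heap: [0-8 ALLOC][9-33 FREE]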